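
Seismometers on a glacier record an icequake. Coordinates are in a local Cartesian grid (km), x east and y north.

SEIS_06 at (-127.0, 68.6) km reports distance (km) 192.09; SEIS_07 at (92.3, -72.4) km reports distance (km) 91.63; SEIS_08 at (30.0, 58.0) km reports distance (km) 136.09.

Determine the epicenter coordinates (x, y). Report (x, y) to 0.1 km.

Circle about each station: (x + 127.0)² + (y − 68.6)² = 192.09²; (x − 92.3)² + (y + 72.4)² = 91.63²; (x − 30.0)² + (y − 58.0)² = 136.09².
Subtracting the SEIS_06 equation from the SEIS_07 and SEIS_08 equations removes the quadratic terms:
438.6 x − 282.0 y = 21428.60
314.0 x − 21.2 y = 1807.12
Solving the 2×2 system: x ≈ 0.7, y ≈ -74.9 km.
Check against SEIS_06 (with the unrounded x, y): √((x + 127.0)²+(y − 68.6)²) = 192.09 ≈ 192.09 km. ✓

x ≈ 0.7 km, y ≈ -74.9 km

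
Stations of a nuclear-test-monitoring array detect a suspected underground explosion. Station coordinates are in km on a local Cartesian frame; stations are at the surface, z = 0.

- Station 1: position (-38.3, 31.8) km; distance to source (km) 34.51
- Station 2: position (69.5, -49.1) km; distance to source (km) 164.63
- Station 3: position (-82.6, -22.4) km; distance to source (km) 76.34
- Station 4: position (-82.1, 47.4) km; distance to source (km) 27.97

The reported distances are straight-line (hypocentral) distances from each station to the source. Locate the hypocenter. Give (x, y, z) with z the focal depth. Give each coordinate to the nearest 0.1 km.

Each station gives a sphere (x−x_i)² + (y−y_i)² + z² = d_i² (stations at z=0).
Subtracting the Station 1 sphere from Station 2 and Station 3: z² cancels, leaving linear equations in x and y:
215.6 x − 161.8 y = -21149.17
-88.6 x − 108.4 y = 209.53
Solving: x ≈ -61.699, y ≈ 48.497 km (keep extra digits for the depth step; rounded: -61.7, 48.5).
Then from the Station 1 sphere: z² = 34.51² − (x + 38.3)² − (y − 31.8)² with x = -61.699, y = 48.497, so z ≈ 19.095 ≈ 19.1 km.
Check against Station 4 (with the unrounded solution): distance 27.96 ≈ 27.97 km. ✓

x ≈ -61.7 km, y ≈ 48.5 km, depth ≈ 19.1 km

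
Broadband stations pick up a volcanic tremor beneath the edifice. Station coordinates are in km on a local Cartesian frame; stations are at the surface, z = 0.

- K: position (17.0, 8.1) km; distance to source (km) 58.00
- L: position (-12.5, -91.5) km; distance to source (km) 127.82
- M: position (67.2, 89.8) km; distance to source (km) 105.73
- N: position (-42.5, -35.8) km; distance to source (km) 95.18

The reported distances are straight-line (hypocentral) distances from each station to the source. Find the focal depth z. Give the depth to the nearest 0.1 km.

Each station gives a sphere (x−x_i)² + (y−y_i)² + z² = d_i² (stations at z=0).
Subtracting the K sphere from L and M: z² cancels, leaving linear equations in x and y:
-59.0 x − 199.2 y = -4800.06
100.4 x + 163.4 y = 4410.44
Solving: x ≈ 9.096, y ≈ 21.403 km (keep extra digits for the depth step; rounded: 9.1, 21.4).
Then from the K sphere: z² = 58.00² − (x − 17.0)² − (y − 8.1)² with x = 9.096, y = 21.403, so z ≈ 55.898 ≈ 55.9 km.
Check against N (with the unrounded solution): distance 95.18 ≈ 95.18 km. ✓

z ≈ 55.9 km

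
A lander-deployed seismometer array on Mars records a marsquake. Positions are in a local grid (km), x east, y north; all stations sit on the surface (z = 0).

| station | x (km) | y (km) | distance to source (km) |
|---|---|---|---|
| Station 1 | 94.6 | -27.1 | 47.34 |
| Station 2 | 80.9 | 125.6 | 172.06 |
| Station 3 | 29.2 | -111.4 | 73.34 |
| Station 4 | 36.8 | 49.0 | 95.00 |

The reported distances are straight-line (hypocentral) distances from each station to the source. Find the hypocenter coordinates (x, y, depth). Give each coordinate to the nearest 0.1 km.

x ≈ 52.7 km, y ≈ -43.5 km, depth ≈ 14.7 km

Each station gives a sphere (x−x_i)² + (y−y_i)² + z² = d_i² (stations at z=0).
Subtracting the Station 1 sphere from Station 2 and Station 3: z² cancels, leaving linear equations in x and y:
-27.4 x + 305.4 y = -14726.97
-130.8 x − 168.6 y = 441.35
Solving: x ≈ 52.690, y ≈ -43.495 km (keep extra digits for the depth step; rounded: 52.7, -43.5).
Then from the Station 1 sphere: z² = 47.34² − (x − 94.6)² − (y + 27.1)² with x = 52.690, y = -43.495, so z ≈ 14.691 ≈ 14.7 km.
Check against Station 4 (with the unrounded solution): distance 94.99 ≈ 95.00 km. ✓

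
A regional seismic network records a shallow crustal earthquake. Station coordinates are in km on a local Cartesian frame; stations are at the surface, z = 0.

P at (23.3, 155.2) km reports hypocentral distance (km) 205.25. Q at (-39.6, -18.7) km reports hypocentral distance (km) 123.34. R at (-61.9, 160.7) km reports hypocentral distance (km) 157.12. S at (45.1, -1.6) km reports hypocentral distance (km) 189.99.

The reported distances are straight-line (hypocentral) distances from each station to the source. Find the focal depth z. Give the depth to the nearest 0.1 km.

Each station gives a sphere (x−x_i)² + (y−y_i)² + z² = d_i² (stations at z=0).
Subtracting the P sphere from Q and R: z² cancels, leaving linear equations in x and y:
-125.8 x − 347.8 y = 4202.73
-170.4 x + 11.0 y = 22467.04
Solving: x ≈ -129.603, y ≈ 34.794 km (keep extra digits for the depth step; rounded: -129.6, 34.8).
Then from the P sphere: z² = 205.25² − (x − 23.3)² − (y − 155.2)² with x = -129.603, y = 34.794, so z ≈ 65.197 ≈ 65.2 km.
Check against S (with the unrounded solution): distance 189.99 ≈ 189.99 km. ✓

z ≈ 65.2 km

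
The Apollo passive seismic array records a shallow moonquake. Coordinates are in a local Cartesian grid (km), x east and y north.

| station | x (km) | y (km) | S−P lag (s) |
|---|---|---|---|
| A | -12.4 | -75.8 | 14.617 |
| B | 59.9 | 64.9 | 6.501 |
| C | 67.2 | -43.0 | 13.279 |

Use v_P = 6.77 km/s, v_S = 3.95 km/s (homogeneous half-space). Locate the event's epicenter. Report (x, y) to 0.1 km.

Distance from S−P lag: d = Δt · v_P v_S / (v_P − v_S) = Δt · (6.77·3.95)/(6.77−3.95) ≈ 9.4828·Δt.
So d_A = 138.61, d_B = 61.65, d_C = 125.92 km.
Circle about each station: (x + 12.4)² + (y + 75.8)² = 138.61²; (x − 59.9)² + (y − 64.9)² = 61.65²; (x − 67.2)² + (y + 43.0)² = 125.92².
Subtracting the A equation from the B and C equations removes the quadratic terms:
144.6 x + 281.4 y = 17312.63
159.2 x + 65.6 y = 3822.33
Solving the 2×2 system: x ≈ -1.7, y ≈ 62.4 km.
Check against A (with the unrounded x, y): √((x + 12.4)²+(y + 75.8)²) = 138.61 ≈ 138.61 km. ✓

-1.7 km east, 62.4 km north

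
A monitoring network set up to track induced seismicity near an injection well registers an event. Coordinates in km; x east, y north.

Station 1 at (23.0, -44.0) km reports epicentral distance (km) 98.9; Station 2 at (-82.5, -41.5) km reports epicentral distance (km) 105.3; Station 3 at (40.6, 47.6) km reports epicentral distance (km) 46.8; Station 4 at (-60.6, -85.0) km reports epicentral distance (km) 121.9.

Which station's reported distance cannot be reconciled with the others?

Station 1

Solve using three stations at a time. Using Station 2, Station 3, Station 4 (subtract circle equations pairwise → linear system) gives (x, y) ≈ (4.2, 18.2).
Distances from that point to each station vs reported:
  Station 1: calculated 65.0 vs reported 98.9 → residual 33.9 km
  Station 2: calculated 105.3 vs reported 105.3 → residual 0.0 km
  Station 3: calculated 46.8 vs reported 46.8 → residual 0.0 km
  Station 4: calculated 121.9 vs reported 121.9 → residual 0.0 km
Station 2, Station 3, Station 4 are mutually consistent (residuals ≈ 0); Station 1 is off by 33.9 km.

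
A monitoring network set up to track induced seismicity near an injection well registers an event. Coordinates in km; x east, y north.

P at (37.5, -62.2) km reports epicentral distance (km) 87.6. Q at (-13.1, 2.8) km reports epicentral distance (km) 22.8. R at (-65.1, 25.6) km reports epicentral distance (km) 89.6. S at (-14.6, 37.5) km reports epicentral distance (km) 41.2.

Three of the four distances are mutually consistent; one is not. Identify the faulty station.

Solve using three stations at a time. Using P, R, S (subtract circle equations pairwise → linear system) gives (x, y) ≈ (24.5, 24.4).
Distances from that point to each station vs reported:
  P: calculated 87.6 vs reported 87.6 → residual 0.0 km
  Q: calculated 43.4 vs reported 22.8 → residual 20.6 km
  R: calculated 89.6 vs reported 89.6 → residual 0.0 km
  S: calculated 41.2 vs reported 41.2 → residual 0.0 km
P, R, S are mutually consistent (residuals ≈ 0); Q is off by 20.6 km.

Q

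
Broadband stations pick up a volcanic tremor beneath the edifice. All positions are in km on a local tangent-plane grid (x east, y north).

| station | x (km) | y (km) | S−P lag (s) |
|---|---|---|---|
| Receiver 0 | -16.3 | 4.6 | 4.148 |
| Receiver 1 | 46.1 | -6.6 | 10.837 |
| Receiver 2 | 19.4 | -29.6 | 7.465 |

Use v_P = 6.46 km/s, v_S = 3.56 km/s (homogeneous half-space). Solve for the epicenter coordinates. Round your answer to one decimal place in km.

(-38.9, -19.3)

Distance from S−P lag: d = Δt · v_P v_S / (v_P − v_S) = Δt · (6.46·3.56)/(6.46−3.56) ≈ 7.9302·Δt.
So d_Receiver 0 = 32.89, d_Receiver 1 = 85.94, d_Receiver 2 = 59.20 km.
Circle about each station: (x + 16.3)² + (y − 4.6)² = 32.89²; (x − 46.1)² + (y + 6.6)² = 85.94²; (x − 19.4)² + (y + 29.6)² = 59.20².
Subtracting pairs of circle equations eliminates x²+y² and gives linear equations (the radical axes):
124.8 x − 22.4 y = -4422.01
71.4 x − 68.4 y = -1457.22
Solving the 2×2 system: x ≈ -38.9, y ≈ -19.3 km.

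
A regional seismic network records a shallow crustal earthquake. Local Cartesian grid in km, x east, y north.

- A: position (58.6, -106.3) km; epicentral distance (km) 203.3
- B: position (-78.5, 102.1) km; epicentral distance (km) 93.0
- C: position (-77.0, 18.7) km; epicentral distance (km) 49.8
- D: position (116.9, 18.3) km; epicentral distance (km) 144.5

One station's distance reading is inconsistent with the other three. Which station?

A

Solve using three stations at a time. Using B, C, D (subtract circle equations pairwise → linear system) gives (x, y) ≈ (-27.5, 24.3).
Distances from that point to each station vs reported:
  A: calculated 156.4 vs reported 203.3 → residual 46.9 km
  B: calculated 93.0 vs reported 93.0 → residual 0.0 km
  C: calculated 49.8 vs reported 49.8 → residual 0.0 km
  D: calculated 144.5 vs reported 144.5 → residual 0.0 km
B, C, D are mutually consistent (residuals ≈ 0); A is off by 46.9 km.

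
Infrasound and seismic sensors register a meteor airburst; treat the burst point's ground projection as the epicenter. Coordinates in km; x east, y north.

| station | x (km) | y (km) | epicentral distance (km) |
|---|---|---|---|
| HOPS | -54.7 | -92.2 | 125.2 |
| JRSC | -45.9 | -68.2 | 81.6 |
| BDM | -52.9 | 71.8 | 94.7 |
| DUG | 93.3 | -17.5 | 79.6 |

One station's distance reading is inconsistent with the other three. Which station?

JRSC

Solve using three stations at a time. Using HOPS, BDM, DUG (subtract circle equations pairwise → linear system) gives (x, y) ≈ (18.4, 9.5).
Distances from that point to each station vs reported:
  HOPS: calculated 125.2 vs reported 125.2 → residual 0.0 km
  JRSC: calculated 100.8 vs reported 81.6 → residual 19.2 km
  BDM: calculated 94.7 vs reported 94.7 → residual 0.0 km
  DUG: calculated 79.6 vs reported 79.6 → residual 0.0 km
HOPS, BDM, DUG are mutually consistent (residuals ≈ 0); JRSC is off by 19.2 km.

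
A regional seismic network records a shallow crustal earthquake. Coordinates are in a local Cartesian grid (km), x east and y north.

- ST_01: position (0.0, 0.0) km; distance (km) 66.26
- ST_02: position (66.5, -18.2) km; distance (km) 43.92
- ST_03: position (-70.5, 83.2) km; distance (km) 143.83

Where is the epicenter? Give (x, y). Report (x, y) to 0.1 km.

x ≈ 61.2 km, y ≈ 25.4 km

Circle about each station: x² + y² = 66.26²; (x − 66.5)² + (y + 18.2)² = 43.92²; (x + 70.5)² + (y − 83.2)² = 143.83².
Subtracting the ST_01 equation from the ST_02 and ST_03 equations removes the quadratic terms:
133.0 x − 36.4 y = 7214.91
-141.0 x + 166.4 y = -4404.19
Solving the 2×2 system: x ≈ 61.2, y ≈ 25.4 km.
Check against ST_01 (with the unrounded x, y): √(x²+y²) = 66.25 ≈ 66.26 km. ✓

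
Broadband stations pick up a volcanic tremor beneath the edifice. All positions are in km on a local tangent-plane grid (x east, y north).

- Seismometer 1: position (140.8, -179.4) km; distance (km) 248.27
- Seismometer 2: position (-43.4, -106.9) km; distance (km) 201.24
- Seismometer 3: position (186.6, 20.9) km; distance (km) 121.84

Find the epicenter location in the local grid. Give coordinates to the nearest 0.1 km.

Circle about each station: (x − 140.8)² + (y + 179.4)² = 248.27²; (x + 43.4)² + (y + 106.9)² = 201.24²; (x − 186.6)² + (y − 20.9)² = 121.84².
Subtracting the Seismometer 1 equation from the Seismometer 2 and Seismometer 3 equations removes the quadratic terms:
-368.4 x + 145.0 y = -17557.37
91.6 x + 400.6 y = 30040.38
Solving the 2×2 system: x ≈ 70.8, y ≈ 58.8 km.

70.8 km east, 58.8 km north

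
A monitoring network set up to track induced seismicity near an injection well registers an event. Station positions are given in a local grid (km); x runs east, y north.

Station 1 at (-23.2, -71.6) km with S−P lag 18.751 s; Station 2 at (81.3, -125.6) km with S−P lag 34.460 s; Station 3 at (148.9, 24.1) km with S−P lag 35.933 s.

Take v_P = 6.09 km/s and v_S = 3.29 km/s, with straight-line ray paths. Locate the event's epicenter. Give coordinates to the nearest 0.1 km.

(-108.1, 32.3)

Distance from S−P lag: d = Δt · v_P v_S / (v_P − v_S) = Δt · (6.09·3.29)/(6.09−3.29) ≈ 7.1558·Δt.
So d_Station 1 = 134.18, d_Station 2 = 246.59, d_Station 3 = 257.13 km.
Circle about each station: (x + 23.2)² + (y + 71.6)² = 134.18²; (x − 81.3)² + (y + 125.6)² = 246.59²; (x − 148.9)² + (y − 24.1)² = 257.13².
Subtracting the Station 1 equation from the Station 2 and Station 3 equations removes the quadratic terms:
209.0 x − 108.0 y = -26082.11
344.2 x + 191.4 y = -31024.34
Solving the 2×2 system: x ≈ -108.1, y ≈ 32.3 km.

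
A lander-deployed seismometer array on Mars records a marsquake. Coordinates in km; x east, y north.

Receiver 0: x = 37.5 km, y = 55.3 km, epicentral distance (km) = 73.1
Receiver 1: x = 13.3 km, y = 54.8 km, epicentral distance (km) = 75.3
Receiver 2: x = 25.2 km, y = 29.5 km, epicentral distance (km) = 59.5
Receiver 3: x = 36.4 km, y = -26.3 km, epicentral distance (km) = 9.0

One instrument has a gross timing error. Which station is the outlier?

Solve using three stations at a time. Using Receiver 0, Receiver 1, Receiver 3 (subtract circle equations pairwise → linear system) gives (x, y) ≈ (33.6, -17.7).
Distances from that point to each station vs reported:
  Receiver 0: calculated 73.1 vs reported 73.1 → residual 0.0 km
  Receiver 1: calculated 75.3 vs reported 75.3 → residual 0.0 km
  Receiver 2: calculated 48.0 vs reported 59.5 → residual 11.5 km
  Receiver 3: calculated 9.0 vs reported 9.0 → residual 0.0 km
Receiver 0, Receiver 1, Receiver 3 are mutually consistent (residuals ≈ 0); Receiver 2 is off by 11.5 km.

Receiver 2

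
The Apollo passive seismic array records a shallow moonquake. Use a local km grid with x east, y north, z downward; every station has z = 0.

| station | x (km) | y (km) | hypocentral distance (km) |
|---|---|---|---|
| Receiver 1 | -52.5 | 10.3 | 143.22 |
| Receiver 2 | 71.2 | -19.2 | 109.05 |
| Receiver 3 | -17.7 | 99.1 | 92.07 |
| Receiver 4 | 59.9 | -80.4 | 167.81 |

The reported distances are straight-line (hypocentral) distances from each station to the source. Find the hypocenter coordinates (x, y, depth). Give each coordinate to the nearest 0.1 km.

Each station gives a sphere (x−x_i)² + (y−y_i)² + z² = d_i² (stations at z=0).
Subtracting the Receiver 1 sphere from Receiver 2 and Receiver 3: z² cancels, leaving linear equations in x and y:
247.4 x − 59.0 y = 11195.81
69.6 x + 177.6 y = 19306.84
Solving: x ≈ 65.095, y ≈ 83.199 km (keep extra digits for the depth step; rounded: 65.1, 83.2).
Then from the Receiver 1 sphere: z² = 143.22² − (x + 52.5)² − (y − 10.3)² with x = 65.095, y = 83.199, so z ≈ 37.002 ≈ 37.0 km.
Check against Receiver 4 (with the unrounded solution): distance 167.81 ≈ 167.81 km. ✓

x ≈ 65.1 km, y ≈ 83.2 km, depth ≈ 37.0 km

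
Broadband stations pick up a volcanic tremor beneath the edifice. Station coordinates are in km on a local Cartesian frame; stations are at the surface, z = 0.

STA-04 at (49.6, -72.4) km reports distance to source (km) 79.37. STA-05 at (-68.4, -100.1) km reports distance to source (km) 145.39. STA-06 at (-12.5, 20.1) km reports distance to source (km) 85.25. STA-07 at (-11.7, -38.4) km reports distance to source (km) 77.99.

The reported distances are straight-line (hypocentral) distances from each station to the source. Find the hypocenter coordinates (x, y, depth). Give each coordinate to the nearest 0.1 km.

(37.6, -18.6, 57.1)

Each station gives a sphere (x−x_i)² + (y−y_i)² + z² = d_i² (stations at z=0).
Subtracting the STA-04 sphere from STA-05 and STA-06: z² cancels, leaving linear equations in x and y:
-236.0 x − 55.4 y = -7842.01
-124.2 x + 185.0 y = -8109.63
Solving: x ≈ 37.594, y ≈ -18.597 km (keep extra digits for the depth step; rounded: 37.6, -18.6).
Then from the STA-04 sphere: z² = 79.37² − (x − 49.6)² − (y + 72.4)² with x = 37.594, y = -18.597, so z ≈ 57.102 ≈ 57.1 km.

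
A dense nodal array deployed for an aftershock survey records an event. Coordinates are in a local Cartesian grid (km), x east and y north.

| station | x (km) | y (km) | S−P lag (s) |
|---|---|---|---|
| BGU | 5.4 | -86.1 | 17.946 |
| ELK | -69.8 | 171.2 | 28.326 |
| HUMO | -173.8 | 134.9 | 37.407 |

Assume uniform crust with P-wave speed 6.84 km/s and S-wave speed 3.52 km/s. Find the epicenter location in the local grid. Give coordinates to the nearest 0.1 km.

Distance from S−P lag: d = Δt · v_P v_S / (v_P − v_S) = Δt · (6.84·3.52)/(6.84−3.52) ≈ 7.2520·Δt.
So d_BGU = 130.15, d_ELK = 205.42, d_HUMO = 271.28 km.
Circle about each station: (x − 5.4)² + (y + 86.1)² = 130.15²; (x + 69.8)² + (y − 171.2)² = 205.42²; (x + 173.8)² + (y − 134.9)² = 271.28².
Subtracting pairs of circle equations eliminates x²+y² and gives linear equations (the radical axes):
-150.4 x + 514.6 y = 1480.76
-358.4 x + 442.0 y = -15691.74
Solving the 2×2 system: x ≈ 74.0, y ≈ 24.5 km.
Check against BGU (with the unrounded x, y): √((x − 5.4)²+(y + 86.1)²) = 130.16 ≈ 130.15 km. ✓

(74.0, 24.5)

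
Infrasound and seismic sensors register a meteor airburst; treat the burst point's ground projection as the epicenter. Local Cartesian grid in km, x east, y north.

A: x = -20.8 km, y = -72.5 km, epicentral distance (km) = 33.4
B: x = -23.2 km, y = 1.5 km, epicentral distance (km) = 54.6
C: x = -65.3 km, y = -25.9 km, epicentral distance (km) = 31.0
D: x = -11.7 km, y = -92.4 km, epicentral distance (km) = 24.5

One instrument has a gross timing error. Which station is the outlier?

Solve using three stations at a time. Using A, B, C (subtract circle equations pairwise → linear system) gives (x, y) ≈ (-44.4, -48.8).
Distances from that point to each station vs reported:
  A: calculated 33.4 vs reported 33.4 → residual 0.0 km
  B: calculated 54.6 vs reported 54.6 → residual 0.0 km
  C: calculated 31.0 vs reported 31.0 → residual 0.0 km
  D: calculated 54.5 vs reported 24.5 → residual 30.0 km
A, B, C are mutually consistent (residuals ≈ 0); D is off by 30.0 km.

D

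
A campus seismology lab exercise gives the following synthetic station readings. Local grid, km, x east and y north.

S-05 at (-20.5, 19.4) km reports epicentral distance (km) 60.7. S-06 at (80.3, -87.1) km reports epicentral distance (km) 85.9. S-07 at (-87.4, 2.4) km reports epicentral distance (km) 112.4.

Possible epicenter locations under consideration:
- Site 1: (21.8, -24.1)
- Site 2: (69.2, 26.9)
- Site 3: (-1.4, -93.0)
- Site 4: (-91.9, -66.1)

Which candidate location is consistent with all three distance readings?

For each candidate, compare |candidate − station| to the reported distance:
Site 1: residuals S-05 0.0, S-06 0.1, S-07 0.0 → max 0.1 km
Site 2: residuals S-05 29.3, S-06 28.6, S-07 46.1 → max 46.1 km
Site 3: residuals S-05 53.3, S-06 4.0, S-07 16.0 → max 53.3 km
Site 4: residuals S-05 50.7, S-06 87.6, S-07 43.8 → max 87.6 km
Only Site 1 has all residuals ≈ 0.

Site 1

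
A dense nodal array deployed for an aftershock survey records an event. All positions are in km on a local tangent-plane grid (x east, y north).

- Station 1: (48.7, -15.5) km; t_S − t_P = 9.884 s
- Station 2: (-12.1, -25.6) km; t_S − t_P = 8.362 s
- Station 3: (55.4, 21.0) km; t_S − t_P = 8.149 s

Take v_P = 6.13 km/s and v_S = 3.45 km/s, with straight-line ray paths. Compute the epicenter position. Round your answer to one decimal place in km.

Distance from S−P lag: d = Δt · v_P v_S / (v_P − v_S) = Δt · (6.13·3.45)/(6.13−3.45) ≈ 7.8912·Δt.
So d_Station 1 = 78.00, d_Station 2 = 65.99, d_Station 3 = 64.31 km.
Circle about each station: (x − 48.7)² + (y + 15.5)² = 78.00²; (x + 12.1)² + (y + 25.6)² = 65.99²; (x − 55.4)² + (y − 21.0)² = 64.31².
Subtracting the Station 1 equation from the Station 2 and Station 3 equations removes the quadratic terms:
-121.6 x − 20.2 y = -80.85
13.4 x + 73.0 y = 2846.44
Solving the 2×2 system: x ≈ -6.0, y ≈ 40.1 km.

(-6.0, 40.1)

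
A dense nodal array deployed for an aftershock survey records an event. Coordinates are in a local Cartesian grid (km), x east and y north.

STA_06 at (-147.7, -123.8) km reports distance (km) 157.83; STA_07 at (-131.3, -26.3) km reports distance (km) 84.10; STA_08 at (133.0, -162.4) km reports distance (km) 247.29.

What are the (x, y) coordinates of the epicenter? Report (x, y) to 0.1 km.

(-52.0, 1.7)

Circle about each station: (x + 147.7)² + (y + 123.8)² = 157.83²; (x + 131.3)² + (y + 26.3)² = 84.10²; (x − 133.0)² + (y + 162.4)² = 247.29².
Subtracting the STA_06 equation from the STA_07 and STA_08 equations removes the quadratic terms:
32.8 x + 195.0 y = -1372.85
561.4 x − 77.2 y = -29321.01
Solving the 2×2 system: x ≈ -52.0, y ≈ 1.7 km.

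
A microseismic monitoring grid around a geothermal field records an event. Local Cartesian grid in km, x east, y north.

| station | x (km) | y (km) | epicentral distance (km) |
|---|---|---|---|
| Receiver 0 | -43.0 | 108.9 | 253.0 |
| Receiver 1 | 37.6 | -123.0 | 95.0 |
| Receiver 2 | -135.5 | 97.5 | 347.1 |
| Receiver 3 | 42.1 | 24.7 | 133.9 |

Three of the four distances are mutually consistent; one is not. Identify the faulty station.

Receiver 2

Solve using three stations at a time. Using Receiver 0, Receiver 1, Receiver 3 (subtract circle equations pairwise → linear system) gives (x, y) ≈ (123.2, -81.8).
Distances from that point to each station vs reported:
  Receiver 0: calculated 253.0 vs reported 253.0 → residual 0.0 km
  Receiver 1: calculated 95.0 vs reported 95.0 → residual 0.0 km
  Receiver 2: calculated 314.8 vs reported 347.1 → residual 32.3 km
  Receiver 3: calculated 133.9 vs reported 133.9 → residual 0.0 km
Receiver 0, Receiver 1, Receiver 3 are mutually consistent (residuals ≈ 0); Receiver 2 is off by 32.3 km.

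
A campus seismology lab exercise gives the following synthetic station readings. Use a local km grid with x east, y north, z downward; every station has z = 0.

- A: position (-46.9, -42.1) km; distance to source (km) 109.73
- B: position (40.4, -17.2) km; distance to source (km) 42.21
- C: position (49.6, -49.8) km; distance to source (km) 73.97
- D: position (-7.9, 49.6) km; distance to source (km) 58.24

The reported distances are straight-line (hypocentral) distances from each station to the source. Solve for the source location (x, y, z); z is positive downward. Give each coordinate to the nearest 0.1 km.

(40.8, 21.9, 15.9)

Each station gives a sphere (x−x_i)² + (y−y_i)² + z² = d_i² (stations at z=0).
Subtracting the A sphere from B and C: z² cancels, leaving linear equations in x and y:
174.6 x + 49.8 y = 8214.97
193.0 x − 15.4 y = 7537.29
Solving: x ≈ 40.801, y ≈ 21.908 km (keep extra digits for the depth step; rounded: 40.8, 21.9).
Then from the A sphere: z² = 109.73² − (x + 46.9)² − (y + 42.1)² with x = 40.801, y = 21.908, so z ≈ 15.880 ≈ 15.9 km.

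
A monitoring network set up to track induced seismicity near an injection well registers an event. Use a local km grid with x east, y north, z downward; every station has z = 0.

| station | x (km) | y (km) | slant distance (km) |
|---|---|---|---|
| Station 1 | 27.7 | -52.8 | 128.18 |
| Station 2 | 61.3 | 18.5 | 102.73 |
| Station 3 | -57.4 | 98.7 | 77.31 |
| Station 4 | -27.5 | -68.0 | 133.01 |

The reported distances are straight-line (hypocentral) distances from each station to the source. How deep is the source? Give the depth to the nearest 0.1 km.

depth ≈ 51.3 km

Each station gives a sphere (x−x_i)² + (y−y_i)² + z² = d_i² (stations at z=0).
Subtracting the Station 1 sphere from Station 2 and Station 3: z² cancels, leaving linear equations in x and y:
67.2 x + 142.6 y = 6421.47
-170.2 x + 303.0 y = 19934.60
Solving: x ≈ -20.097, y ≈ 54.502 km (keep extra digits for the depth step; rounded: -20.1, 54.5).
Then from the Station 1 sphere: z² = 128.18² − (x − 27.7)² − (y + 52.8)² with x = -20.097, y = 54.502, so z ≈ 51.301 ≈ 51.3 km.
Check against Station 4 (with the unrounded solution): distance 133.02 ≈ 133.01 km. ✓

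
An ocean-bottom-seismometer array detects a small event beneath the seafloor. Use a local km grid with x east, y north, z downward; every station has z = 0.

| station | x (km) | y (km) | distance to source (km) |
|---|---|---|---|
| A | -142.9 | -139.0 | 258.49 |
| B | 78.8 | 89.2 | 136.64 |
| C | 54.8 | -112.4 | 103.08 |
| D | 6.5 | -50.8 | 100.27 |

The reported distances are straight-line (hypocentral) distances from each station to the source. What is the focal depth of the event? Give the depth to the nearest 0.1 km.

z ≈ 59.1 km

Each station gives a sphere (x−x_i)² + (y−y_i)² + z² = d_i² (stations at z=0).
Subtracting the A sphere from B and C: z² cancels, leaving linear equations in x and y:
443.4 x + 456.4 y = 22571.26
395.4 x + 53.2 y = 32086.98
Solving: x ≈ 85.699, y ≈ -33.803 km (keep extra digits for the depth step; rounded: 85.7, -33.8).
Then from the A sphere: z² = 258.49² − (x + 142.9)² − (y + 139.0)² with x = 85.699, y = -33.803, so z ≈ 59.103 ≈ 59.1 km.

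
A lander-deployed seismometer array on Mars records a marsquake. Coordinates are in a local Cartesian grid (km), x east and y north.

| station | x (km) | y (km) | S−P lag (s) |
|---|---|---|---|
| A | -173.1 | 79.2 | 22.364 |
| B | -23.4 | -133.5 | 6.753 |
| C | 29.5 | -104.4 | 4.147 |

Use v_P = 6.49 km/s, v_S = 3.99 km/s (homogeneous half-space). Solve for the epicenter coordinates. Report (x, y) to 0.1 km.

4.6 km east, -69.4 km north

Distance from S−P lag: d = Δt · v_P v_S / (v_P − v_S) = Δt · (6.49·3.99)/(6.49−3.99) ≈ 10.3580·Δt.
So d_A = 231.65, d_B = 69.95, d_C = 42.95 km.
Circle about each station: (x + 173.1)² + (y − 79.2)² = 231.65²; (x + 23.4)² + (y + 133.5)² = 69.95²; (x − 29.5)² + (y + 104.4)² = 42.95².
Subtracting the A equation from the B and C equations removes the quadratic terms:
299.4 x − 425.4 y = 30902.28
405.2 x − 367.2 y = 27350.38
Solving the 2×2 system: x ≈ 4.6, y ≈ -69.4 km.
Check against A (with the unrounded x, y): √((x + 173.1)²+(y − 79.2)²) = 231.65 ≈ 231.65 km. ✓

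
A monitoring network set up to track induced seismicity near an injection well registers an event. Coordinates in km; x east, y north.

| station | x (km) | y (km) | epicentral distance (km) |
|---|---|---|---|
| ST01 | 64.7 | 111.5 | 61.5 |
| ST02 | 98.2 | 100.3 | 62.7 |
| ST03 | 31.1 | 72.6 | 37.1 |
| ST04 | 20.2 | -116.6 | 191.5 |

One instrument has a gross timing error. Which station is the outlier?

Solve using three stations at a time. Using ST01, ST02, ST03 (subtract circle equations pairwise → linear system) gives (x, y) ≈ (60.6, 50.2).
Distances from that point to each station vs reported:
  ST01: calculated 61.5 vs reported 61.5 → residual 0.0 km
  ST02: calculated 62.7 vs reported 62.7 → residual 0.0 km
  ST03: calculated 37.1 vs reported 37.1 → residual 0.0 km
  ST04: calculated 171.6 vs reported 191.5 → residual 19.9 km
ST01, ST02, ST03 are mutually consistent (residuals ≈ 0); ST04 is off by 19.9 km.

ST04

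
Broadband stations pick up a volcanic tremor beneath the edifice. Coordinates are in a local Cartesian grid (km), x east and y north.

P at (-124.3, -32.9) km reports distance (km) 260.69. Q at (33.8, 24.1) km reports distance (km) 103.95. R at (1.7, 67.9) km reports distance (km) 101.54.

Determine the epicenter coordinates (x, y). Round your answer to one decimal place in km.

x ≈ 94.9 km, y ≈ 108.2 km

Circle about each station: (x + 124.3)² + (y + 32.9)² = 260.69²; (x − 33.8)² + (y − 24.1)² = 103.95²; (x − 1.7)² + (y − 67.9)² = 101.54².
Subtracting the P equation from the Q and R equations removes the quadratic terms:
316.2 x + 114.0 y = 42344.02
252.0 x + 201.6 y = 45729.30
Solving the 2×2 system: x ≈ 94.9, y ≈ 108.2 km.
Check against P (with the unrounded x, y): √((x + 124.3)²+(y + 32.9)²) = 260.69 ≈ 260.69 km. ✓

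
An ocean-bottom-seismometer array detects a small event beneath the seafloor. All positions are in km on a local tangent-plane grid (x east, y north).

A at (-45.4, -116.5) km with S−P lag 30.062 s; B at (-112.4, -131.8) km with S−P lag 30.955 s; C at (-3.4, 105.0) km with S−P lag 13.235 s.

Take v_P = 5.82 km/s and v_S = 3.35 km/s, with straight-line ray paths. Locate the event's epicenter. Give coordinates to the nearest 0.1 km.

(-107.6, 112.5)

Distance from S−P lag: d = Δt · v_P v_S / (v_P − v_S) = Δt · (5.82·3.35)/(5.82−3.35) ≈ 7.8935·Δt.
So d_A = 237.30, d_B = 244.34, d_C = 104.47 km.
Circle about each station: (x + 45.4)² + (y + 116.5)² = 237.30²; (x + 112.4)² + (y + 131.8)² = 244.34²; (x + 3.4)² + (y − 105.0)² = 104.47².
Subtracting the A equation from the B and C equations removes the quadratic terms:
-134.0 x − 30.6 y = 10980.84
84.0 x + 443.0 y = 40800.46
Solving the 2×2 system: x ≈ -107.6, y ≈ 112.5 km.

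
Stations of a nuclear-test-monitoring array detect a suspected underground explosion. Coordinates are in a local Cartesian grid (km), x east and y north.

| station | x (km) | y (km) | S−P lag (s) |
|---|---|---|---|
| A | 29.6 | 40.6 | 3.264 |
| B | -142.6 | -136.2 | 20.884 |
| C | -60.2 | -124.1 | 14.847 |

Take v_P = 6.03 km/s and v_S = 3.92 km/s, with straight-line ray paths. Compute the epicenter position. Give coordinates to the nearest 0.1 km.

x ≈ 42.8 km, y ≈ 6.5 km

Distance from S−P lag: d = Δt · v_P v_S / (v_P − v_S) = Δt · (6.03·3.92)/(6.03−3.92) ≈ 11.2027·Δt.
So d_A = 36.57, d_B = 233.96, d_C = 166.33 km.
Circle about each station: (x − 29.6)² + (y − 40.6)² = 36.57²; (x + 142.6)² + (y + 136.2)² = 233.96²; (x + 60.2)² + (y + 124.1)² = 166.33².
Subtracting pairs of circle equations eliminates x²+y² and gives linear equations (the radical axes):
-344.4 x − 353.6 y = -17039.24
-179.6 x − 329.4 y = -9827.97
Solving the 2×2 system: x ≈ 42.8, y ≈ 6.5 km.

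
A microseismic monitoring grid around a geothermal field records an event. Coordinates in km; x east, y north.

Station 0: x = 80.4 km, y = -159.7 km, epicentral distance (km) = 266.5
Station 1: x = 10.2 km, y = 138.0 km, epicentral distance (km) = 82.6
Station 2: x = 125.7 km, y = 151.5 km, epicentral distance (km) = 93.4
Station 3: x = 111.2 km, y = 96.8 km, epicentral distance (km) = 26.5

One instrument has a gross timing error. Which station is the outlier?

Station 2

Solve using three stations at a time. Using Station 0, Station 1, Station 3 (subtract circle equations pairwise → linear system) gives (x, y) ≈ (86.6, 106.7).
Distances from that point to each station vs reported:
  Station 0: calculated 266.5 vs reported 266.5 → residual 0.0 km
  Station 1: calculated 82.6 vs reported 82.6 → residual 0.0 km
  Station 2: calculated 59.4 vs reported 93.4 → residual 34.0 km
  Station 3: calculated 26.5 vs reported 26.5 → residual 0.0 km
Station 0, Station 1, Station 3 are mutually consistent (residuals ≈ 0); Station 2 is off by 34.0 km.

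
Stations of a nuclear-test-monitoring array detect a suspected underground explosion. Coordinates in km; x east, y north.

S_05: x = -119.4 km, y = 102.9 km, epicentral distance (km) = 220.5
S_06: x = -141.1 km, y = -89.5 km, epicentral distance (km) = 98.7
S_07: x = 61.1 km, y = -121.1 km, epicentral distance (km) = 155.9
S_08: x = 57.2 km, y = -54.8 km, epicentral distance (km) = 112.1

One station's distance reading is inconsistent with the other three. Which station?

Solve using three stations at a time. Using S_05, S_06, S_08 (subtract circle equations pairwise → linear system) gives (x, y) ≈ (-43.5, -104.1).
Distances from that point to each station vs reported:
  S_05: calculated 220.5 vs reported 220.5 → residual 0.0 km
  S_06: calculated 98.7 vs reported 98.7 → residual 0.0 km
  S_07: calculated 105.9 vs reported 155.9 → residual 50.0 km
  S_08: calculated 112.1 vs reported 112.1 → residual 0.0 km
S_05, S_06, S_08 are mutually consistent (residuals ≈ 0); S_07 is off by 50.0 km.

S_07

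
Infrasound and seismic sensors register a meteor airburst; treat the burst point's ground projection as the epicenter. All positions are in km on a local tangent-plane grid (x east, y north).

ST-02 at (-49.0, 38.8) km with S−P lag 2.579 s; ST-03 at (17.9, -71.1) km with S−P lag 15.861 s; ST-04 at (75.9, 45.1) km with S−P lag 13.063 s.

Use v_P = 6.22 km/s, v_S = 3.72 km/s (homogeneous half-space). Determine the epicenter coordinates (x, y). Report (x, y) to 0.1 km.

x ≈ -43.8 km, y ≈ 62.1 km

Distance from S−P lag: d = Δt · v_P v_S / (v_P − v_S) = Δt · (6.22·3.72)/(6.22−3.72) ≈ 9.2554·Δt.
So d_ST-02 = 23.87, d_ST-03 = 146.80, d_ST-04 = 120.90 km.
Circle about each station: (x + 49.0)² + (y − 38.8)² = 23.87²; (x − 17.9)² + (y + 71.1)² = 146.80²; (x − 75.9)² + (y − 45.1)² = 120.90².
Subtracting the ST-02 equation from the ST-03 and ST-04 equations removes the quadratic terms:
133.8 x − 219.8 y = -19511.28
249.8 x + 12.6 y = -10158.65
Solving the 2×2 system: x ≈ -43.8, y ≈ 62.1 km.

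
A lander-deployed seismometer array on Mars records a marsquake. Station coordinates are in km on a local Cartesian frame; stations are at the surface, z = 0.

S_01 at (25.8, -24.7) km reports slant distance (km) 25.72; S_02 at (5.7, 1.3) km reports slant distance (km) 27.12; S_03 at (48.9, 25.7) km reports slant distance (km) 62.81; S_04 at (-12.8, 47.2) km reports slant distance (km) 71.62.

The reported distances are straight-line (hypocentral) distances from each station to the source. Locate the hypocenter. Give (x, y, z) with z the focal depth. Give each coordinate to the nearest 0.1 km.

x ≈ 8.4 km, y ≈ -18.8 km, depth ≈ 18.0 km

Each station gives a sphere (x−x_i)² + (y−y_i)² + z² = d_i² (stations at z=0).
Subtracting the S_01 sphere from S_02 and S_03: z² cancels, leaving linear equations in x and y:
-40.2 x + 52.0 y = -1315.53
46.2 x + 100.8 y = -1507.61
Solving: x ≈ 8.399, y ≈ -18.806 km (keep extra digits for the depth step; rounded: 8.4, -18.8).
Then from the S_01 sphere: z² = 25.72² − (x − 25.8)² − (y + 24.7)² with x = 8.399, y = -18.806, so z ≈ 18.000 ≈ 18.0 km.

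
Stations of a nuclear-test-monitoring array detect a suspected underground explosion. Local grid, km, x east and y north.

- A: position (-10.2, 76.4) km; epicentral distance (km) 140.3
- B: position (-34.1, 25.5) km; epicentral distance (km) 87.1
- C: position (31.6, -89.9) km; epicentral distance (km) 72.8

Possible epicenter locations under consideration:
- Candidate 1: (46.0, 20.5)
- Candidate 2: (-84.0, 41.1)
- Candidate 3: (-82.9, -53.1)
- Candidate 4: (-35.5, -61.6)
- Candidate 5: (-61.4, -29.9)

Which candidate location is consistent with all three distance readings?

For each candidate, compare |candidate − station| to the reported distance:
Candidate 1: residuals A 61.0, B 6.8, C 38.5 → max 61.0 km
Candidate 2: residuals A 58.5, B 34.8, C 101.9 → max 101.9 km
Candidate 3: residuals A 8.2, B 5.4, C 47.5 → max 47.5 km
Candidate 4: residuals A 0.0, B 0.0, C 0.0 → max 0.0 km
Candidate 5: residuals A 22.3, B 25.3, C 37.9 → max 37.9 km
Only Candidate 4 has all residuals ≈ 0.

Candidate 4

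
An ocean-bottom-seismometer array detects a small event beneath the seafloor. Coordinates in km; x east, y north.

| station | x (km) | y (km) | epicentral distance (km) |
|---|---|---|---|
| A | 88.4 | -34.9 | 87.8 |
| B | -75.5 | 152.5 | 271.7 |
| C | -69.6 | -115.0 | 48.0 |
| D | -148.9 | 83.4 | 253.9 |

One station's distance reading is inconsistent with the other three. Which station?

C

Solve using three stations at a time. Using A, B, D (subtract circle equations pairwise → linear system) gives (x, y) ≈ (28.0, -98.7).
Distances from that point to each station vs reported:
  A: calculated 87.8 vs reported 87.8 → residual 0.0 km
  B: calculated 271.7 vs reported 271.7 → residual 0.0 km
  C: calculated 99.0 vs reported 48.0 → residual 51.0 km
  D: calculated 253.9 vs reported 253.9 → residual 0.0 km
A, B, D are mutually consistent (residuals ≈ 0); C is off by 51.0 km.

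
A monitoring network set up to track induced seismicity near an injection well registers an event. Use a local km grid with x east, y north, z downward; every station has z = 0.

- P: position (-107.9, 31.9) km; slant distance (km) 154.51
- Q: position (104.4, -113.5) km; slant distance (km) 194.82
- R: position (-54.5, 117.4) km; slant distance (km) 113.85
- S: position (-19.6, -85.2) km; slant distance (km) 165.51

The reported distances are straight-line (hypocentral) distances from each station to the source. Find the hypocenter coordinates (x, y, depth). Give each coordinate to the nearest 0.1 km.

Each station gives a sphere (x−x_i)² + (y−y_i)² + z² = d_i² (stations at z=0).
Subtracting the P sphere from Q and R: z² cancels, leaving linear equations in x and y:
424.6 x − 290.8 y = -2959.90
106.8 x + 171.0 y = 15004.51
Solving: x ≈ 37.208, y ≈ 64.507 km (keep extra digits for the depth step; rounded: 37.2, 64.5).
Then from the P sphere: z² = 154.51² − (x + 107.9)² − (y − 31.9)² with x = 37.208, y = 64.507, so z ≈ 41.878 ≈ 41.9 km.

(37.2, 64.5, 41.9)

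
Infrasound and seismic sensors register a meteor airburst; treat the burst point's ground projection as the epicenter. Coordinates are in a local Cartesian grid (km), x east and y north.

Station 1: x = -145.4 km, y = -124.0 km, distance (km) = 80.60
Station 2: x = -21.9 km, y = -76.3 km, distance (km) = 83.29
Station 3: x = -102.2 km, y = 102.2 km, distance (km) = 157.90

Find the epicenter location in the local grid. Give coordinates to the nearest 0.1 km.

Circle about each station: (x + 145.4)² + (y + 124.0)² = 80.60²; (x + 21.9)² + (y + 76.3)² = 83.29²; (x + 102.2)² + (y − 102.2)² = 157.90².
Subtracting pairs of circle equations eliminates x²+y² and gives linear equations (the radical axes):
247.0 x + 95.4 y = -30656.72
86.4 x + 452.4 y = -34063.53
Solving the 2×2 system: x ≈ -102.6, y ≈ -55.7 km.

-102.6 km east, -55.7 km north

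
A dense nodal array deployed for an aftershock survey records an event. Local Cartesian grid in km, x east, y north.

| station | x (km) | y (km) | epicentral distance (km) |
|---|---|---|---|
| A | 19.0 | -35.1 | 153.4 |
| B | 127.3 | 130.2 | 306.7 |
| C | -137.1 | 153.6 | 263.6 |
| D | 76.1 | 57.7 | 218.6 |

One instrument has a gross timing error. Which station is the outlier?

A

Solve using three stations at a time. Using B, C, D (subtract circle equations pairwise → linear system) gives (x, y) ≈ (-73.0, -101.9).
Distances from that point to each station vs reported:
  A: calculated 113.6 vs reported 153.4 → residual 39.8 km
  B: calculated 306.5 vs reported 306.7 → residual 0.2 km
  C: calculated 263.4 vs reported 263.6 → residual 0.2 km
  D: calculated 218.4 vs reported 218.6 → residual 0.2 km
B, C, D are mutually consistent (residuals ≈ 0); A is off by 39.8 km.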